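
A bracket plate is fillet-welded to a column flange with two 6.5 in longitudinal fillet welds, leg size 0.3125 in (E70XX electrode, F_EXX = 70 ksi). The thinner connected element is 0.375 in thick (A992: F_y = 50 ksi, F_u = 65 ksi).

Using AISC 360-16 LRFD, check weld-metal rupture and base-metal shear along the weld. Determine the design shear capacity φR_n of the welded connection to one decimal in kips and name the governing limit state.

Weld metal: throat = 0.707×0.3125 = 0.22094 in, L = 2×6.5 = 13 in. φR_n = 0.75 × 0.6 × 70 × 0.22094 × 13 = 90.5 kips.
Base metal shear (0.375 in plate): yield φR_n = 1.0×0.6×50×0.375×13 = 146.3 kips; rupture φR_n = 0.75×0.6×65×0.375×13 = 142.6 kips; take 142.6 kips (rupture).
Governing: min(90.5, 142.6) = 90.5 kips → weld metal.

90.5 kips (weld metal governs)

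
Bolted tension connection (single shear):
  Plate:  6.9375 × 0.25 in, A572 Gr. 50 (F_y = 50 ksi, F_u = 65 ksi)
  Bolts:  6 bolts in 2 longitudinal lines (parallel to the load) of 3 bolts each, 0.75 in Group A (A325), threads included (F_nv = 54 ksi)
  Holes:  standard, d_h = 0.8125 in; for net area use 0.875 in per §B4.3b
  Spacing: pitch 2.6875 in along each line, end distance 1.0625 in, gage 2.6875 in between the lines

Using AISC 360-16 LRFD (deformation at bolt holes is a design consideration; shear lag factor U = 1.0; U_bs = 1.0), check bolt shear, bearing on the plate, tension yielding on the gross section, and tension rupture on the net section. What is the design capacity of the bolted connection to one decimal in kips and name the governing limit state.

63.2 kips (net-section rupture governs)

Bolt shear: A_b = π(0.75)²/4 = 0.44179 in². φR_n = 0.75 × 54 × 0.44179 × 6 × 1 = 107.4 kips.
Bearing (0.25 in plate, F_u = 65 ksi): end bolts L_c = 1.0625 − 0.8125/2 = 0.65625, R_n = min(1.2×0.65625×0.25×65, 2.4×0.75×0.25×65) = 12.797 kips/bolt; interior L_c = 2.6875 − 0.8125 = 1.875, R_n = 29.25 kips/bolt. φR_n = 0.75 × (2×12.797 + 4×29.25) = 106.9 kips.
Tension yield (gross): A_g = 6.9375×0.25 = 1.7344 in². φR_n = 0.90 × 50 × 1.7344 = 78.0 kips.
Tension rupture (net): A_n = (6.9375 − 2×0.875)×0.25 = 1.2969 in² (U = 1.0, A_e = A_n). φR_n = 0.75 × 65 × 1.2969 = 63.2 kips.
Governing: min(107.4, 106.9, 78.0, 63.2) = 63.2 kips → net-section rupture.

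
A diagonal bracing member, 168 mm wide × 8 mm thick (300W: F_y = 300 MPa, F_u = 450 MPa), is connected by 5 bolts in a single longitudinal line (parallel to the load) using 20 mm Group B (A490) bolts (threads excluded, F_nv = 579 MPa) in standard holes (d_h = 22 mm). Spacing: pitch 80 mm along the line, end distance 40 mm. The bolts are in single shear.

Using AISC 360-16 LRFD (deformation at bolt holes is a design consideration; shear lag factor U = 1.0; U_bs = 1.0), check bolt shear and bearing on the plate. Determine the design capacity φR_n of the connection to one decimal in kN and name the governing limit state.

612.4 kN (bearing governs)

Bolt shear: A_b = π(20)²/4 = 314.16 mm². φR_n = 0.75 × 579 × 314.16 × 5 × 1 = 682.1 kN.
Bearing (8 mm plate, F_u = 450 MPa): end bolts L_c = 40 − 22/2 = 29, R_n = min(1.2×29×8×450, 2.4×20×8×450) = 125.28 kN/bolt; interior L_c = 80 − 22 = 58, R_n = 172.8 kN/bolt. φR_n = 0.75 × (1×125.28 + 4×172.8) = 612.4 kN.
Governing: min(682.1, 612.4) = 612.4 kN → bearing.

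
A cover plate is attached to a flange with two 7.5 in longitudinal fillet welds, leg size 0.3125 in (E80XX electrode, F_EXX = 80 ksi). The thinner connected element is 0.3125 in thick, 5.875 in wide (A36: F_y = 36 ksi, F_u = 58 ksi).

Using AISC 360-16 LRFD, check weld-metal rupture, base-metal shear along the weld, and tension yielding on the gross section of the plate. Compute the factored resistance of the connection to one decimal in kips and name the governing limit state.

Weld metal: throat = 0.707×0.3125 = 0.22094 in, L = 2×7.5 = 15 in. φR_n = 0.75 × 0.6 × 80 × 0.22094 × 15 = 119.3 kips.
Base metal shear (0.3125 in plate): yield φR_n = 1.0×0.6×36×0.3125×15 = 101.3 kips; rupture φR_n = 0.75×0.6×58×0.3125×15 = 122.3 kips; take 101.3 kips (yield).
Tension yield (gross): A_g = 5.875×0.3125 = 1.8359 in². φR_n = 0.90 × 36 × 1.8359 = 59.5 kips.
Governing: min(119.3, 101.3, 59.5) = 59.5 kips → gross-section yield.

59.5 kips (gross-section yield governs)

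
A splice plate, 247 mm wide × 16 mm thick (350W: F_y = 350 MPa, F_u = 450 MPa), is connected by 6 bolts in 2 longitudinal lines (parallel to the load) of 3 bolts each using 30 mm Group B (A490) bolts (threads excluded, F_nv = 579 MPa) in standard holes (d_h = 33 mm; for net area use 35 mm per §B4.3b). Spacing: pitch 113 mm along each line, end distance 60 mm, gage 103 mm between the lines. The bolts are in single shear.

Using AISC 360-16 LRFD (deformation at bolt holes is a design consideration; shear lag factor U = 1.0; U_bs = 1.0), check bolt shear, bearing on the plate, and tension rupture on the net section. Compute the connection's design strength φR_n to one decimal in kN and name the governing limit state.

Bolt shear: A_b = π(30)²/4 = 706.86 mm². φR_n = 0.75 × 579 × 706.86 × 6 × 1 = 1841.7 kN.
Bearing (16 mm plate, F_u = 450 MPa): end bolts L_c = 60 − 33/2 = 43.5, R_n = min(1.2×43.5×16×450, 2.4×30×16×450) = 375.84 kN/bolt; interior L_c = 113 − 33 = 80, R_n = 518.4 kN/bolt. φR_n = 0.75 × (2×375.84 + 4×518.4) = 2119.0 kN.
Tension rupture (net): A_n = (247 − 2×35)×16 = 2832 mm² (U = 1.0, A_e = A_n). φR_n = 0.75 × 450 × 2832 = 955.8 kN.
Governing: min(1841.7, 2119.0, 955.8) = 955.8 kN → net-section rupture.

955.8 kN (net-section rupture governs)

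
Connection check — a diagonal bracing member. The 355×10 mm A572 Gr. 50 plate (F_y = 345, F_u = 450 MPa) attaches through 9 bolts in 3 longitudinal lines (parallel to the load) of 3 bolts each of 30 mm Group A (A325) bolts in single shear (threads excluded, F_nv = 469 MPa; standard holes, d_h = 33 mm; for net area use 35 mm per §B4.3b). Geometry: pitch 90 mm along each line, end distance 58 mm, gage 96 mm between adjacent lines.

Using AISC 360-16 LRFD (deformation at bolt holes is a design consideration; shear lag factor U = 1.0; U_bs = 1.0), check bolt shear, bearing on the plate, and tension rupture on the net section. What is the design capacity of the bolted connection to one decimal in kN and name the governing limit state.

Bolt shear: A_b = π(30)²/4 = 706.86 mm². φR_n = 0.75 × 469 × 706.86 × 9 × 1 = 2237.7 kN.
Bearing (10 mm plate, F_u = 450 MPa): end bolts L_c = 58 − 33/2 = 41.5, R_n = min(1.2×41.5×10×450, 2.4×30×10×450) = 224.1 kN/bolt; interior L_c = 90 − 33 = 57, R_n = 307.8 kN/bolt. φR_n = 0.75 × (3×224.1 + 6×307.8) = 1889.3 kN.
Tension rupture (net): A_n = (355 − 3×35)×10 = 2500 mm² (U = 1.0, A_e = A_n). φR_n = 0.75 × 450 × 2500 = 843.8 kN.
Governing: min(2237.7, 1889.3, 843.8) = 843.8 kN → net-section rupture.

843.8 kN (net-section rupture governs)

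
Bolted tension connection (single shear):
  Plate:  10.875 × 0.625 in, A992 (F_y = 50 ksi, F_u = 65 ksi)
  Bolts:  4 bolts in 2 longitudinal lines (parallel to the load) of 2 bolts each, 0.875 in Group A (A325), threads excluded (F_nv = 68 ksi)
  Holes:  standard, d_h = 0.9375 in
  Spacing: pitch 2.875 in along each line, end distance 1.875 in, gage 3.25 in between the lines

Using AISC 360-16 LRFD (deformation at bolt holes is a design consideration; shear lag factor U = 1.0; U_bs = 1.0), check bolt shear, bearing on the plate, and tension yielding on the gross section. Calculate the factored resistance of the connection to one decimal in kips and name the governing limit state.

Bolt shear: A_b = π(0.875)²/4 = 0.60132 in². φR_n = 0.75 × 68 × 0.60132 × 4 × 1 = 122.7 kips.
Bearing (0.625 in plate, F_u = 65 ksi): end bolts L_c = 1.875 − 0.9375/2 = 1.40625, R_n = min(1.2×1.40625×0.625×65, 2.4×0.875×0.625×65) = 68.555 kips/bolt; interior L_c = 2.875 − 0.9375 = 1.9375, R_n = 85.313 kips/bolt. φR_n = 0.75 × (2×68.555 + 2×85.313) = 230.8 kips.
Tension yield (gross): A_g = 10.875×0.625 = 6.7969 in². φR_n = 0.90 × 50 × 6.7969 = 305.9 kips.
Governing: min(122.7, 230.8, 305.9) = 122.7 kips → bolt shear.

122.7 kips (bolt shear governs)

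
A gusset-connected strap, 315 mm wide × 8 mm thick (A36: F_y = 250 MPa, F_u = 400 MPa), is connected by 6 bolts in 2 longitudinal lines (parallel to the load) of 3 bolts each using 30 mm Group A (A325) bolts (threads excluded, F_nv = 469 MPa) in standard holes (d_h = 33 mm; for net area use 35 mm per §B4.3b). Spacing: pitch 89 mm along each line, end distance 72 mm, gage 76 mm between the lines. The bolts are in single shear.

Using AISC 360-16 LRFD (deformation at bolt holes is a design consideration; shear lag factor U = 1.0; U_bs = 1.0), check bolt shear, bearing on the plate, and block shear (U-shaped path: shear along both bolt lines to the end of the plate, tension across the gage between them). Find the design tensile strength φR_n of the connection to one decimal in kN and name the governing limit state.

Bolt shear: A_b = π(30)²/4 = 706.86 mm². φR_n = 0.75 × 469 × 706.86 × 6 × 1 = 1491.8 kN.
Bearing (8 mm plate, F_u = 400 MPa): end bolts L_c = 72 − 33/2 = 55.5, R_n = min(1.2×55.5×8×400, 2.4×30×8×400) = 213.12 kN/bolt; interior L_c = 89 − 33 = 56, R_n = 215.04 kN/bolt. φR_n = 0.75 × (2×213.12 + 4×215.04) = 964.8 kN.
Block shear: shear path 2×[72+2×89] = 2×250 mm, A_gv = 4000, A_nv = 2×(250 − 2.5×35)×8 = 2600 mm²; tension across gage: (76 − 1×35)×8 = 328 mm². R_n = min(0.6×400×2600, 0.6×250×4000) + 1.0×400×328 = min(624, 600) + 131.2 = 731.2 kN. φR_n = 0.75 × 731.2 = 548.4 kN.
Governing: min(1491.8, 964.8, 548.4) = 548.4 kN → block shear.

548.4 kN (block shear governs)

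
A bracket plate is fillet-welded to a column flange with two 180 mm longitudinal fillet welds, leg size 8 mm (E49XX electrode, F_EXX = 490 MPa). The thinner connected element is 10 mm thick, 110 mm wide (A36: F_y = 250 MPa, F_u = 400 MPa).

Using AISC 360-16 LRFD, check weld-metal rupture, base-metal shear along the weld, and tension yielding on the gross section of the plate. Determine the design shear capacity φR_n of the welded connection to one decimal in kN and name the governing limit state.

Weld metal: throat = 0.707×8 = 5.656 mm, L = 2×180 = 360 mm. φR_n = 0.75 × 0.6 × 490 × 5.656 × 360 = 449.0 kN.
Base metal shear (10 mm plate): yield φR_n = 1.0×0.6×250×10×360 = 540.0 kN; rupture φR_n = 0.75×0.6×400×10×360 = 648.0 kN; take 540.0 kN (yield).
Tension yield (gross): A_g = 110×10 = 1100 mm². φR_n = 0.90 × 250 × 1100 = 247.5 kN.
Governing: min(449.0, 540.0, 247.5) = 247.5 kN → gross-section yield.

247.5 kN (gross-section yield governs)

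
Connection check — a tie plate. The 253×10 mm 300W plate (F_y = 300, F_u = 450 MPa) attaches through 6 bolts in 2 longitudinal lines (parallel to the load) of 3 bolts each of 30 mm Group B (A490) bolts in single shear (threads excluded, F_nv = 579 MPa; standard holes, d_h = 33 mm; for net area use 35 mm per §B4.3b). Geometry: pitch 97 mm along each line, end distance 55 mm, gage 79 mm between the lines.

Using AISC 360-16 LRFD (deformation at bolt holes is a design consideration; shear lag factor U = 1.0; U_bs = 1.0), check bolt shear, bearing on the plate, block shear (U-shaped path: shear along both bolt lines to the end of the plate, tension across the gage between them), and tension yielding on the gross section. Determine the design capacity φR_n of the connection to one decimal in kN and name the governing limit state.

Bolt shear: A_b = π(30)²/4 = 706.86 mm². φR_n = 0.75 × 579 × 706.86 × 6 × 1 = 1841.7 kN.
Bearing (10 mm plate, F_u = 450 MPa): end bolts L_c = 55 − 33/2 = 38.5, R_n = min(1.2×38.5×10×450, 2.4×30×10×450) = 207.9 kN/bolt; interior L_c = 97 − 33 = 64, R_n = 324 kN/bolt. φR_n = 0.75 × (2×207.9 + 4×324) = 1283.9 kN.
Block shear: shear path 2×[55+2×97] = 2×249 mm, A_gv = 4980, A_nv = 2×(249 − 2.5×35)×10 = 3230 mm²; tension across gage: (79 − 1×35)×10 = 440 mm². R_n = min(0.6×450×3230, 0.6×300×4980) + 1.0×450×440 = min(872.1, 896.4) + 198 = 1070.1 kN. φR_n = 0.75 × 1070.1 = 802.6 kN.
Tension yield (gross): A_g = 253×10 = 2530 mm². φR_n = 0.90 × 300 × 2530 = 683.1 kN.
Governing: min(1841.7, 1283.9, 802.6, 683.1) = 683.1 kN → gross-section yield.

683.1 kN (gross-section yield governs)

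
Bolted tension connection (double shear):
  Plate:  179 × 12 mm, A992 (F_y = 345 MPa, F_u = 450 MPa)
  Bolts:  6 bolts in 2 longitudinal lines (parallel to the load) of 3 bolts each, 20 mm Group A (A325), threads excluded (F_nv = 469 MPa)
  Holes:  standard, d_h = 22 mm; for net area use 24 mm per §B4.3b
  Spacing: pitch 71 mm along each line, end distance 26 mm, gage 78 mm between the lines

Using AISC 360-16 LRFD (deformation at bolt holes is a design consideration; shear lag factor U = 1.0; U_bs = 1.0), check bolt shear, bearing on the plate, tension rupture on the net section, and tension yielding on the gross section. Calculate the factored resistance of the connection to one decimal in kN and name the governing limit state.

Bolt shear: A_b = π(20)²/4 = 314.16 mm². φR_n = 0.75 × 469 × 314.16 × 6 × 2 = 1326.1 kN.
Bearing (12 mm plate, F_u = 450 MPa): end bolts L_c = 26 − 22/2 = 15, R_n = min(1.2×15×12×450, 2.4×20×12×450) = 97.2 kN/bolt; interior L_c = 71 − 22 = 49, R_n = 259.2 kN/bolt. φR_n = 0.75 × (2×97.2 + 4×259.2) = 923.4 kN.
Tension rupture (net): A_n = (179 − 2×24)×12 = 1572 mm² (U = 1.0, A_e = A_n). φR_n = 0.75 × 450 × 1572 = 530.6 kN.
Tension yield (gross): A_g = 179×12 = 2148 mm². φR_n = 0.90 × 345 × 2148 = 667.0 kN.
Governing: min(1326.1, 923.4, 530.6, 667.0) = 530.6 kN → net-section rupture.

530.6 kN (net-section rupture governs)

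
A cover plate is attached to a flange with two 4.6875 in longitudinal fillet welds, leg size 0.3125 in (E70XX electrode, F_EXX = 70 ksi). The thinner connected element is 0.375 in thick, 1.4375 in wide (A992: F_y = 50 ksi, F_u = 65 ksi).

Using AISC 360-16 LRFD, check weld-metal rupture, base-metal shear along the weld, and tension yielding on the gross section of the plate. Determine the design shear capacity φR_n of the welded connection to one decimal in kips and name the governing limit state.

Weld metal: throat = 0.707×0.3125 = 0.22094 in, L = 2×4.6875 = 9.375 in. φR_n = 0.75 × 0.6 × 70 × 0.22094 × 9.375 = 65.2 kips.
Base metal shear (0.375 in plate): yield φR_n = 1.0×0.6×50×0.375×9.375 = 105.5 kips; rupture φR_n = 0.75×0.6×65×0.375×9.375 = 102.8 kips; take 102.8 kips (rupture).
Tension yield (gross): A_g = 1.4375×0.375 = 0.53906 in². φR_n = 0.90 × 50 × 0.53906 = 24.3 kips.
Governing: min(65.2, 102.8, 24.3) = 24.3 kips → gross-section yield.

24.3 kips (gross-section yield governs)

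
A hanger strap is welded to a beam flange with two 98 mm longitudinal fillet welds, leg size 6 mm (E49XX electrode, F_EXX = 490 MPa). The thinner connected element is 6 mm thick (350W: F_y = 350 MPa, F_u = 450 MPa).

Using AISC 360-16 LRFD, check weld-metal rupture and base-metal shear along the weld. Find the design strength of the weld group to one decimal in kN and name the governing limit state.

183.3 kN (weld metal governs)

Weld metal: throat = 0.707×6 = 4.242 mm, L = 2×98 = 196 mm. φR_n = 0.75 × 0.6 × 490 × 4.242 × 196 = 183.3 kN.
Base metal shear (6 mm plate): yield φR_n = 1.0×0.6×350×6×196 = 247.0 kN; rupture φR_n = 0.75×0.6×450×6×196 = 238.1 kN; take 238.1 kN (rupture).
Governing: min(183.3, 238.1) = 183.3 kN → weld metal.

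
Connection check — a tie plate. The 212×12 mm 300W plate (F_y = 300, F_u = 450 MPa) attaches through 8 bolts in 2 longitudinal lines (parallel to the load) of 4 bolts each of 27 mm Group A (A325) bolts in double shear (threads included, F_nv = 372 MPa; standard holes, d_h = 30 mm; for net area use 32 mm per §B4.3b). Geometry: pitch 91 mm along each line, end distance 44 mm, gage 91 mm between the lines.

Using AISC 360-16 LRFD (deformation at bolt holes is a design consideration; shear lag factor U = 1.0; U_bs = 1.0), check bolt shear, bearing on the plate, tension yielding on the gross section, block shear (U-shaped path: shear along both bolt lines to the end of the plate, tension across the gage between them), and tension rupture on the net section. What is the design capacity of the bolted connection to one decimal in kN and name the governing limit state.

Bolt shear: A_b = π(27)²/4 = 572.56 mm². φR_n = 0.75 × 372 × 572.56 × 8 × 2 = 2555.9 kN.
Bearing (12 mm plate, F_u = 450 MPa): end bolts L_c = 44 − 30/2 = 29, R_n = min(1.2×29×12×450, 2.4×27×12×450) = 187.92 kN/bolt; interior L_c = 91 − 30 = 61, R_n = 349.92 kN/bolt. φR_n = 0.75 × (2×187.92 + 6×349.92) = 1856.5 kN.
Tension yield (gross): A_g = 212×12 = 2544 mm². φR_n = 0.90 × 300 × 2544 = 686.9 kN.
Block shear: shear path 2×[44+3×91] = 2×317 mm, A_gv = 7608, A_nv = 2×(317 − 3.5×32)×12 = 4920 mm²; tension across gage: (91 − 1×32)×12 = 708 mm². R_n = min(0.6×450×4920, 0.6×300×7608) + 1.0×450×708 = min(1328.4, 1369.4) + 318.6 = 1647 kN. φR_n = 0.75 × 1647 = 1235.3 kN.
Tension rupture (net): A_n = (212 − 2×32)×12 = 1776 mm² (U = 1.0, A_e = A_n). φR_n = 0.75 × 450 × 1776 = 599.4 kN.
Governing: min(2555.9, 1856.5, 686.9, 1235.3, 599.4) = 599.4 kN → net-section rupture.

599.4 kN (net-section rupture governs)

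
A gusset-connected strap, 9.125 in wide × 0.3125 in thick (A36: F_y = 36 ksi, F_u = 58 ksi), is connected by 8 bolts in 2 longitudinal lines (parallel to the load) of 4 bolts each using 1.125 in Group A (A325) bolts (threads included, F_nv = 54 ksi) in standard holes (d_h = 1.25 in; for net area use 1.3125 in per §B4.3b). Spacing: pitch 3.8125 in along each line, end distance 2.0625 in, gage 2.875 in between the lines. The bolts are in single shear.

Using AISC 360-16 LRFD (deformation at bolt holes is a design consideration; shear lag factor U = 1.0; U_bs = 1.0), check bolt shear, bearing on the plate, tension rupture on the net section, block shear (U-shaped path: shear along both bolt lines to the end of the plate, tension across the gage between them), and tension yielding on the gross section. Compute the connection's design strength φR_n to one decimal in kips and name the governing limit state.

88.4 kips (net-section rupture governs)

Bolt shear: A_b = π(1.125)²/4 = 0.99402 in². φR_n = 0.75 × 54 × 0.99402 × 8 × 1 = 322.1 kips.
Bearing (0.3125 in plate, F_u = 58 ksi): end bolts L_c = 2.0625 − 1.25/2 = 1.4375, R_n = min(1.2×1.4375×0.3125×58, 2.4×1.125×0.3125×58) = 31.266 kips/bolt; interior L_c = 3.8125 − 1.25 = 2.5625, R_n = 48.938 kips/bolt. φR_n = 0.75 × (2×31.266 + 6×48.938) = 267.1 kips.
Tension rupture (net): A_n = (9.125 − 2×1.3125)×0.3125 = 2.0313 in² (U = 1.0, A_e = A_n). φR_n = 0.75 × 58 × 2.0313 = 88.4 kips.
Block shear: shear path 2×[2.0625+3×3.8125] = 2×13.5 in, A_gv = 8.4375, A_nv = 2×(13.5 − 3.5×1.3125)×0.3125 = 5.5664 in²; tension across gage: (2.875 − 1×1.3125)×0.3125 = 0.48828 in². R_n = min(0.6×58×5.5664, 0.6×36×8.4375) + 1.0×58×0.48828 = min(193.71, 182.25) + 28.32 = 210.57 kips. φR_n = 0.75 × 210.57 = 157.9 kips.
Tension yield (gross): A_g = 9.125×0.3125 = 2.8516 in². φR_n = 0.90 × 36 × 2.8516 = 92.4 kips.
Governing: min(322.1, 267.1, 88.4, 157.9, 92.4) = 88.4 kips → net-section rupture.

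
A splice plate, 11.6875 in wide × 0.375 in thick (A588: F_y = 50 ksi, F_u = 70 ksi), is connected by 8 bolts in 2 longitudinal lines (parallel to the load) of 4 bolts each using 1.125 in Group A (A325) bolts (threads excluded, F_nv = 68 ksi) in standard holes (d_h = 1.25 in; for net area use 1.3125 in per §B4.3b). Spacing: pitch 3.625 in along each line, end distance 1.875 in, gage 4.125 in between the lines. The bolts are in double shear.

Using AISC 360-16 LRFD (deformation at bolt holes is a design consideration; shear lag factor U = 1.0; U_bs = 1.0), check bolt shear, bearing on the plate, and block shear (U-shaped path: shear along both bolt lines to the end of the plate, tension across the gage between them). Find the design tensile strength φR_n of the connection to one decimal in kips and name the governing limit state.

248.1 kips (block shear governs)

Bolt shear: A_b = π(1.125)²/4 = 0.99402 in². φR_n = 0.75 × 68 × 0.99402 × 8 × 2 = 811.1 kips.
Bearing (0.375 in plate, F_u = 70 ksi): end bolts L_c = 1.875 − 1.25/2 = 1.25, R_n = min(1.2×1.25×0.375×70, 2.4×1.125×0.375×70) = 39.375 kips/bolt; interior L_c = 3.625 − 1.25 = 2.375, R_n = 70.875 kips/bolt. φR_n = 0.75 × (2×39.375 + 6×70.875) = 378.0 kips.
Block shear: shear path 2×[1.875+3×3.625] = 2×12.75 in, A_gv = 9.5625, A_nv = 2×(12.75 − 3.5×1.3125)×0.375 = 6.1172 in²; tension across gage: (4.125 − 1×1.3125)×0.375 = 1.0547 in². R_n = min(0.6×70×6.1172, 0.6×50×9.5625) + 1.0×70×1.0547 = min(256.92, 286.88) + 73.829 = 330.75 kips. φR_n = 0.75 × 330.75 = 248.1 kips.
Governing: min(811.1, 378.0, 248.1) = 248.1 kips → block shear.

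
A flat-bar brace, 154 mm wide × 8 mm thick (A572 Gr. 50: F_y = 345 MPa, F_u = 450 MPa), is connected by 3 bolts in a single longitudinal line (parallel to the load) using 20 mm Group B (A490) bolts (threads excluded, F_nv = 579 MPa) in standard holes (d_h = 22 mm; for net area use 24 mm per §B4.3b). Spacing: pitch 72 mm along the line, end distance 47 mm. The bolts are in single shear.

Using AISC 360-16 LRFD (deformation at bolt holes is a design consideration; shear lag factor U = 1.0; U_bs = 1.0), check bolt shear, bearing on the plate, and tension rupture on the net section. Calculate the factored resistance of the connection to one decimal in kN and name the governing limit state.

Bolt shear: A_b = π(20)²/4 = 314.16 mm². φR_n = 0.75 × 579 × 314.16 × 3 × 1 = 409.3 kN.
Bearing (8 mm plate, F_u = 450 MPa): end bolts L_c = 47 − 22/2 = 36, R_n = min(1.2×36×8×450, 2.4×20×8×450) = 155.52 kN/bolt; interior L_c = 72 − 22 = 50, R_n = 172.8 kN/bolt. φR_n = 0.75 × (1×155.52 + 2×172.8) = 375.8 kN.
Tension rupture (net): A_n = (154 − 1×24)×8 = 1040 mm² (U = 1.0, A_e = A_n). φR_n = 0.75 × 450 × 1040 = 351.0 kN.
Governing: min(409.3, 375.8, 351.0) = 351.0 kN → net-section rupture.

351.0 kN (net-section rupture governs)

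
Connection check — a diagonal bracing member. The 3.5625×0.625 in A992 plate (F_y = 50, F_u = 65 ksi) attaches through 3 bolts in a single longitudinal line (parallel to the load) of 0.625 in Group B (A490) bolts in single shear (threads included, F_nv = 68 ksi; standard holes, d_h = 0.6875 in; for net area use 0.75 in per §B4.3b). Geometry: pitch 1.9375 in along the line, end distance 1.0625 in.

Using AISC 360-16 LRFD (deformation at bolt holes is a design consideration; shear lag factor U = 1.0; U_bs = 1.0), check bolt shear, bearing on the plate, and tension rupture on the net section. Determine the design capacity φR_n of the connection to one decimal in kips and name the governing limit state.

Bolt shear: A_b = π(0.625)²/4 = 0.3068 in². φR_n = 0.75 × 68 × 0.3068 × 3 × 1 = 46.9 kips.
Bearing (0.625 in plate, F_u = 65 ksi): end bolts L_c = 1.0625 − 0.6875/2 = 0.71875, R_n = min(1.2×0.71875×0.625×65, 2.4×0.625×0.625×65) = 35.039 kips/bolt; interior L_c = 1.9375 − 0.6875 = 1.25, R_n = 60.938 kips/bolt. φR_n = 0.75 × (1×35.039 + 2×60.938) = 117.7 kips.
Tension rupture (net): A_n = (3.5625 − 1×0.75)×0.625 = 1.7578 in² (U = 1.0, A_e = A_n). φR_n = 0.75 × 65 × 1.7578 = 85.7 kips.
Governing: min(46.9, 117.7, 85.7) = 46.9 kips → bolt shear.

46.9 kips (bolt shear governs)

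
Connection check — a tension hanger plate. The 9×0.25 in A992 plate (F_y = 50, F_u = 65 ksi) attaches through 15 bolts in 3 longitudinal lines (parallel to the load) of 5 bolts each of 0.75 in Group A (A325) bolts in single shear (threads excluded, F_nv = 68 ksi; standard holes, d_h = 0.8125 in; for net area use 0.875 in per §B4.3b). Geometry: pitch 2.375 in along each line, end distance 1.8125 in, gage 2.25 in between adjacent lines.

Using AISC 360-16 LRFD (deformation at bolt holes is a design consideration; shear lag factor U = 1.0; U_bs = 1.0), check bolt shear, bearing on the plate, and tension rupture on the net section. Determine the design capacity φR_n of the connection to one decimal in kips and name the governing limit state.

Bolt shear: A_b = π(0.75)²/4 = 0.44179 in². φR_n = 0.75 × 68 × 0.44179 × 15 × 1 = 338.0 kips.
Bearing (0.25 in plate, F_u = 65 ksi): end bolts L_c = 1.8125 − 0.8125/2 = 1.40625, R_n = min(1.2×1.40625×0.25×65, 2.4×0.75×0.25×65) = 27.422 kips/bolt; interior L_c = 2.375 − 0.8125 = 1.5625, R_n = 29.25 kips/bolt. φR_n = 0.75 × (3×27.422 + 12×29.25) = 324.9 kips.
Tension rupture (net): A_n = (9 − 3×0.875)×0.25 = 1.5938 in² (U = 1.0, A_e = A_n). φR_n = 0.75 × 65 × 1.5938 = 77.7 kips.
Governing: min(338.0, 324.9, 77.7) = 77.7 kips → net-section rupture.

77.7 kips (net-section rupture governs)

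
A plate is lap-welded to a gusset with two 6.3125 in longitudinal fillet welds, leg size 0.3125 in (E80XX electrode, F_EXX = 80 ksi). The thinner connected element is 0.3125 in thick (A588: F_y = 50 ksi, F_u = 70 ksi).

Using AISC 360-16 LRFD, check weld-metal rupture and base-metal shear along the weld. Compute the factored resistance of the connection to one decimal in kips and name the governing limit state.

Weld metal: throat = 0.707×0.3125 = 0.22094 in, L = 2×6.3125 = 12.625 in. φR_n = 0.75 × 0.6 × 80 × 0.22094 × 12.625 = 100.4 kips.
Base metal shear (0.3125 in plate): yield φR_n = 1.0×0.6×50×0.3125×12.625 = 118.4 kips; rupture φR_n = 0.75×0.6×70×0.3125×12.625 = 124.3 kips; take 118.4 kips (yield).
Governing: min(100.4, 118.4) = 100.4 kips → weld metal.

100.4 kips (weld metal governs)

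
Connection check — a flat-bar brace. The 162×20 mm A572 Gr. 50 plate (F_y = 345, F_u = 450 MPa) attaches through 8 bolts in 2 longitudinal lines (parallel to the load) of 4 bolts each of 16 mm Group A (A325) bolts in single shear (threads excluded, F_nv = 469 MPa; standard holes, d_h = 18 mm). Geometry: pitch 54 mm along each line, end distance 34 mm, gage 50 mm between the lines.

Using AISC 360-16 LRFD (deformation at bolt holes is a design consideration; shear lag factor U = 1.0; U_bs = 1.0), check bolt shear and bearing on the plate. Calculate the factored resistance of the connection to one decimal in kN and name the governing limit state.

565.8 kN (bolt shear governs)

Bolt shear: A_b = π(16)²/4 = 201.06 mm². φR_n = 0.75 × 469 × 201.06 × 8 × 1 = 565.8 kN.
Bearing (20 mm plate, F_u = 450 MPa): end bolts L_c = 34 − 18/2 = 25, R_n = min(1.2×25×20×450, 2.4×16×20×450) = 270 kN/bolt; interior L_c = 54 − 18 = 36, R_n = 345.6 kN/bolt. φR_n = 0.75 × (2×270 + 6×345.6) = 1960.2 kN.
Governing: min(565.8, 1960.2) = 565.8 kN → bolt shear.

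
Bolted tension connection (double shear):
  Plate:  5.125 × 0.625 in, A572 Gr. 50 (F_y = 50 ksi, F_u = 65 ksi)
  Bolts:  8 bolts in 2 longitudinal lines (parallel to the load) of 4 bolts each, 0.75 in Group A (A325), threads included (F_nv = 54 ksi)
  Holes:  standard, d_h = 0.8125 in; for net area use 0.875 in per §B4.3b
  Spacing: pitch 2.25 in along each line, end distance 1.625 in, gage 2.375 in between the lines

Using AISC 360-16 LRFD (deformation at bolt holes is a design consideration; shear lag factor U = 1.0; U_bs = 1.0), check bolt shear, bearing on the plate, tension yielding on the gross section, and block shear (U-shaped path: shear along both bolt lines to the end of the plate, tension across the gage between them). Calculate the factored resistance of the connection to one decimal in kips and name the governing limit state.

144.1 kips (gross-section yield governs)

Bolt shear: A_b = π(0.75)²/4 = 0.44179 in². φR_n = 0.75 × 54 × 0.44179 × 8 × 2 = 286.3 kips.
Bearing (0.625 in plate, F_u = 65 ksi): end bolts L_c = 1.625 − 0.8125/2 = 1.21875, R_n = min(1.2×1.21875×0.625×65, 2.4×0.75×0.625×65) = 59.414 kips/bolt; interior L_c = 2.25 − 0.8125 = 1.4375, R_n = 70.078 kips/bolt. φR_n = 0.75 × (2×59.414 + 6×70.078) = 404.5 kips.
Tension yield (gross): A_g = 5.125×0.625 = 3.2031 in². φR_n = 0.90 × 50 × 3.2031 = 144.1 kips.
Block shear: shear path 2×[1.625+3×2.25] = 2×8.375 in, A_gv = 10.469, A_nv = 2×(8.375 − 3.5×0.875)×0.625 = 6.6406 in²; tension across gage: (2.375 − 1×0.875)×0.625 = 0.9375 in². R_n = min(0.6×65×6.6406, 0.6×50×10.469) + 1.0×65×0.9375 = min(258.98, 314.07) + 60.938 = 319.92 kips. φR_n = 0.75 × 319.92 = 239.9 kips.
Governing: min(286.3, 404.5, 144.1, 239.9) = 144.1 kips → gross-section yield.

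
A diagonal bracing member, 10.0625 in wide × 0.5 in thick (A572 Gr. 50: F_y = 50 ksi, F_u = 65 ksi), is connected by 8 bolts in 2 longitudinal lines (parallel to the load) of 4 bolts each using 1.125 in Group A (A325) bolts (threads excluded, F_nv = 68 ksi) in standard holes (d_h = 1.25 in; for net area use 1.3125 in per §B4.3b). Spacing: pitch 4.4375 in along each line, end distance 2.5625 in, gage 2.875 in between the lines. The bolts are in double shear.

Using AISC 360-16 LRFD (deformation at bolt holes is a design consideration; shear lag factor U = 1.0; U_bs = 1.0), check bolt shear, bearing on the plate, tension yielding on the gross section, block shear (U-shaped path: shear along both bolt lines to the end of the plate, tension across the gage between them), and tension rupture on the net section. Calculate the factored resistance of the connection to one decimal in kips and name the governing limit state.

Bolt shear: A_b = π(1.125)²/4 = 0.99402 in². φR_n = 0.75 × 68 × 0.99402 × 8 × 2 = 811.1 kips.
Bearing (0.5 in plate, F_u = 65 ksi): end bolts L_c = 2.5625 − 1.25/2 = 1.9375, R_n = min(1.2×1.9375×0.5×65, 2.4×1.125×0.5×65) = 75.563 kips/bolt; interior L_c = 4.4375 − 1.25 = 3.1875, R_n = 87.75 kips/bolt. φR_n = 0.75 × (2×75.563 + 6×87.75) = 508.2 kips.
Tension yield (gross): A_g = 10.0625×0.5 = 5.0313 in². φR_n = 0.90 × 50 × 5.0313 = 226.4 kips.
Block shear: shear path 2×[2.5625+3×4.4375] = 2×15.875 in, A_gv = 15.875, A_nv = 2×(15.875 − 3.5×1.3125)×0.5 = 11.281 in²; tension across gage: (2.875 − 1×1.3125)×0.5 = 0.78125 in². R_n = min(0.6×65×11.281, 0.6×50×15.875) + 1.0×65×0.78125 = min(439.96, 476.25) + 50.781 = 490.74 kips. φR_n = 0.75 × 490.74 = 368.1 kips.
Tension rupture (net): A_n = (10.0625 − 2×1.3125)×0.5 = 3.7188 in² (U = 1.0, A_e = A_n). φR_n = 0.75 × 65 × 3.7188 = 181.3 kips.
Governing: min(811.1, 508.2, 226.4, 368.1, 181.3) = 181.3 kips → net-section rupture.

181.3 kips (net-section rupture governs)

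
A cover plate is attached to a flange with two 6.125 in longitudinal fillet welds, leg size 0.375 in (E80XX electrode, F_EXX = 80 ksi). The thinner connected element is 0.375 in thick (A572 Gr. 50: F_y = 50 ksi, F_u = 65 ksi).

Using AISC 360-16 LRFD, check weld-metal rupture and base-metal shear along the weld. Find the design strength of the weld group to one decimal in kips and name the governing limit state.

116.9 kips (weld metal governs)

Weld metal: throat = 0.707×0.375 = 0.26513 in, L = 2×6.125 = 12.25 in. φR_n = 0.75 × 0.6 × 80 × 0.26513 × 12.25 = 116.9 kips.
Base metal shear (0.375 in plate): yield φR_n = 1.0×0.6×50×0.375×12.25 = 137.8 kips; rupture φR_n = 0.75×0.6×65×0.375×12.25 = 134.4 kips; take 134.4 kips (rupture).
Governing: min(116.9, 134.4) = 116.9 kips → weld metal.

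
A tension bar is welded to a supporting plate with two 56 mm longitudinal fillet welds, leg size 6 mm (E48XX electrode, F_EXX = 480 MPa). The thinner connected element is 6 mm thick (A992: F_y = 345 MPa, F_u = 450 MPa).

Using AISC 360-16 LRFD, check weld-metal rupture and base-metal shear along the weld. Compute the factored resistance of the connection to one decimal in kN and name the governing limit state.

Weld metal: throat = 0.707×6 = 4.242 mm, L = 2×56 = 112 mm. φR_n = 0.75 × 0.6 × 480 × 4.242 × 112 = 102.6 kN.
Base metal shear (6 mm plate): yield φR_n = 1.0×0.6×345×6×112 = 139.1 kN; rupture φR_n = 0.75×0.6×450×6×112 = 136.1 kN; take 136.1 kN (rupture).
Governing: min(102.6, 136.1) = 102.6 kN → weld metal.

102.6 kN (weld metal governs)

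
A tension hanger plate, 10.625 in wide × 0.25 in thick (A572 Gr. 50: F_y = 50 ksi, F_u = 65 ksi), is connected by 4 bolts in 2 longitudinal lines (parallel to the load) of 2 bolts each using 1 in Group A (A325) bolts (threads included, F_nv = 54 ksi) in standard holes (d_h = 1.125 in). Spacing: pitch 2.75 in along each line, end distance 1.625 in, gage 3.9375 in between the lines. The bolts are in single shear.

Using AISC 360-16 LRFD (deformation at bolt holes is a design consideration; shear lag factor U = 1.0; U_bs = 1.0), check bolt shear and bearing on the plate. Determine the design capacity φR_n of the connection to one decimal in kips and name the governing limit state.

78.6 kips (bearing governs)

Bolt shear: A_b = π(1)²/4 = 0.7854 in². φR_n = 0.75 × 54 × 0.7854 × 4 × 1 = 127.2 kips.
Bearing (0.25 in plate, F_u = 65 ksi): end bolts L_c = 1.625 − 1.125/2 = 1.0625, R_n = min(1.2×1.0625×0.25×65, 2.4×1×0.25×65) = 20.719 kips/bolt; interior L_c = 2.75 − 1.125 = 1.625, R_n = 31.688 kips/bolt. φR_n = 0.75 × (2×20.719 + 2×31.688) = 78.6 kips.
Governing: min(127.2, 78.6) = 78.6 kips → bearing.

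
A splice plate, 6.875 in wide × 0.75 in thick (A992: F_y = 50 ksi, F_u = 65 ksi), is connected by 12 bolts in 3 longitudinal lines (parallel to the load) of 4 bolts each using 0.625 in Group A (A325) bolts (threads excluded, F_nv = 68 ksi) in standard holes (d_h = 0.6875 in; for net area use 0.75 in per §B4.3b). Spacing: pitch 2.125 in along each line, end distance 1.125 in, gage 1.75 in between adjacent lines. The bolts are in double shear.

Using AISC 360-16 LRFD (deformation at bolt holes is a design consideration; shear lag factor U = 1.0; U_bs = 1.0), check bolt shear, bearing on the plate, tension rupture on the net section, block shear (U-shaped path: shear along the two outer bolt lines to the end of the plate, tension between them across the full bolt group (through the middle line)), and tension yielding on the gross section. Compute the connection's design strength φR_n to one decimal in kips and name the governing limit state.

Bolt shear: A_b = π(0.625)²/4 = 0.3068 in². φR_n = 0.75 × 68 × 0.3068 × 12 × 2 = 375.5 kips.
Bearing (0.75 in plate, F_u = 65 ksi): end bolts L_c = 1.125 − 0.6875/2 = 0.78125, R_n = min(1.2×0.78125×0.75×65, 2.4×0.625×0.75×65) = 45.703 kips/bolt; interior L_c = 2.125 − 0.6875 = 1.4375, R_n = 73.125 kips/bolt. φR_n = 0.75 × (3×45.703 + 9×73.125) = 596.4 kips.
Tension rupture (net): A_n = (6.875 − 3×0.75)×0.75 = 3.4688 in² (U = 1.0, A_e = A_n). φR_n = 0.75 × 65 × 3.4688 = 169.1 kips.
Block shear: shear path 2×[1.125+3×2.125] = 2×7.5 in, A_gv = 11.25, A_nv = 2×(7.5 − 3.5×0.75)×0.75 = 7.3125 in²; tension across gage: (3.5 − 2×0.75)×0.75 = 1.5 in². R_n = min(0.6×65×7.3125, 0.6×50×11.25) + 1.0×65×1.5 = min(285.19, 337.5) + 97.5 = 382.69 kips. φR_n = 0.75 × 382.69 = 287.0 kips.
Tension yield (gross): A_g = 6.875×0.75 = 5.1563 in². φR_n = 0.90 × 50 × 5.1563 = 232.0 kips.
Governing: min(375.5, 596.4, 169.1, 287.0, 232.0) = 169.1 kips → net-section rupture.

169.1 kips (net-section rupture governs)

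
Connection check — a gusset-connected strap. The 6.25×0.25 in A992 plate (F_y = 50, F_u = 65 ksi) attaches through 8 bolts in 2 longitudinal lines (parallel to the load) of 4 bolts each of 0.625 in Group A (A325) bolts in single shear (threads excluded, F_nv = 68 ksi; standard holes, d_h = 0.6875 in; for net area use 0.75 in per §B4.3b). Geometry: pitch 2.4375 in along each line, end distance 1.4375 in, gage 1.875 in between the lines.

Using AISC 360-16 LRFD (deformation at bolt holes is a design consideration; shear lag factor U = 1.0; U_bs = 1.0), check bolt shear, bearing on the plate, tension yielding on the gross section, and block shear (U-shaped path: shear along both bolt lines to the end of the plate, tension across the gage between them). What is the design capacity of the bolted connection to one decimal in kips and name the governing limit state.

70.3 kips (gross-section yield governs)

Bolt shear: A_b = π(0.625)²/4 = 0.3068 in². φR_n = 0.75 × 68 × 0.3068 × 8 × 1 = 125.2 kips.
Bearing (0.25 in plate, F_u = 65 ksi): end bolts L_c = 1.4375 − 0.6875/2 = 1.09375, R_n = min(1.2×1.09375×0.25×65, 2.4×0.625×0.25×65) = 21.328 kips/bolt; interior L_c = 2.4375 − 0.6875 = 1.75, R_n = 24.375 kips/bolt. φR_n = 0.75 × (2×21.328 + 6×24.375) = 141.7 kips.
Tension yield (gross): A_g = 6.25×0.25 = 1.5625 in². φR_n = 0.90 × 50 × 1.5625 = 70.3 kips.
Block shear: shear path 2×[1.4375+3×2.4375] = 2×8.75 in, A_gv = 4.375, A_nv = 2×(8.75 − 3.5×0.75)×0.25 = 3.0625 in²; tension across gage: (1.875 − 1×0.75)×0.25 = 0.28125 in². R_n = min(0.6×65×3.0625, 0.6×50×4.375) + 1.0×65×0.28125 = min(119.44, 131.25) + 18.281 = 137.72 kips. φR_n = 0.75 × 137.72 = 103.3 kips.
Governing: min(125.2, 141.7, 70.3, 103.3) = 70.3 kips → gross-section yield.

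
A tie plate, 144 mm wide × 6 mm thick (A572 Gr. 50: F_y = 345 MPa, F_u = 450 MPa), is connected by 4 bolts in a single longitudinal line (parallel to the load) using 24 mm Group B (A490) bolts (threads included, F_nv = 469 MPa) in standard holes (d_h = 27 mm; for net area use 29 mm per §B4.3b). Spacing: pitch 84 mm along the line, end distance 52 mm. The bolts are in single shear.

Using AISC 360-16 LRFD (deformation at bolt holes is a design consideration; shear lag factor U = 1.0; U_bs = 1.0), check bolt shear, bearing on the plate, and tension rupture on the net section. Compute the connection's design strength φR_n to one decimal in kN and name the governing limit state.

Bolt shear: A_b = π(24)²/4 = 452.39 mm². φR_n = 0.75 × 469 × 452.39 × 4 × 1 = 636.5 kN.
Bearing (6 mm plate, F_u = 450 MPa): end bolts L_c = 52 − 27/2 = 38.5, R_n = min(1.2×38.5×6×450, 2.4×24×6×450) = 124.74 kN/bolt; interior L_c = 84 − 27 = 57, R_n = 155.52 kN/bolt. φR_n = 0.75 × (1×124.74 + 3×155.52) = 443.5 kN.
Tension rupture (net): A_n = (144 − 1×29)×6 = 690 mm² (U = 1.0, A_e = A_n). φR_n = 0.75 × 450 × 690 = 232.9 kN.
Governing: min(636.5, 443.5, 232.9) = 232.9 kN → net-section rupture.

232.9 kN (net-section rupture governs)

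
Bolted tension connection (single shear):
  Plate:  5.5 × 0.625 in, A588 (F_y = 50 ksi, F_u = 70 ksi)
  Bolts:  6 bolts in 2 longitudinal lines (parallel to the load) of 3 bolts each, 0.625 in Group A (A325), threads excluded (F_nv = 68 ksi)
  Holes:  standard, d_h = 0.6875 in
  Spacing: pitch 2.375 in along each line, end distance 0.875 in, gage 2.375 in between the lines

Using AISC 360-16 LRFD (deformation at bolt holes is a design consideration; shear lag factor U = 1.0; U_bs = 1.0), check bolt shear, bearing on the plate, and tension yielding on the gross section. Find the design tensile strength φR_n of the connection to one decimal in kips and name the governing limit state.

Bolt shear: A_b = π(0.625)²/4 = 0.3068 in². φR_n = 0.75 × 68 × 0.3068 × 6 × 1 = 93.9 kips.
Bearing (0.625 in plate, F_u = 70 ksi): end bolts L_c = 0.875 − 0.6875/2 = 0.53125, R_n = min(1.2×0.53125×0.625×70, 2.4×0.625×0.625×70) = 27.891 kips/bolt; interior L_c = 2.375 − 0.6875 = 1.6875, R_n = 65.625 kips/bolt. φR_n = 0.75 × (2×27.891 + 4×65.625) = 238.7 kips.
Tension yield (gross): A_g = 5.5×0.625 = 3.4375 in². φR_n = 0.90 × 50 × 3.4375 = 154.7 kips.
Governing: min(93.9, 238.7, 154.7) = 93.9 kips → bolt shear.

93.9 kips (bolt shear governs)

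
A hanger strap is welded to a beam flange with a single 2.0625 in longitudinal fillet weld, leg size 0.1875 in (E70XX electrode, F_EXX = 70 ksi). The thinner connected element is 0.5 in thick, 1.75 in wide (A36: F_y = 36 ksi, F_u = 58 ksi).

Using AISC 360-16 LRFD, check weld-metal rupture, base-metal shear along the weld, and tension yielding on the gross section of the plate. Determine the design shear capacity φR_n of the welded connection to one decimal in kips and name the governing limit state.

Weld metal: throat = 0.707×0.1875 = 0.13256 in, L = 2.0625 in. φR_n = 0.75 × 0.6 × 70 × 0.13256 × 2.0625 = 8.6 kips.
Base metal shear (0.5 in plate): yield φR_n = 1.0×0.6×36×0.5×2.0625 = 22.3 kips; rupture φR_n = 0.75×0.6×58×0.5×2.0625 = 26.9 kips; take 22.3 kips (yield).
Tension yield (gross): A_g = 1.75×0.5 = 0.875 in². φR_n = 0.90 × 36 × 0.875 = 28.4 kips.
Governing: min(8.6, 22.3, 28.4) = 8.6 kips → weld metal.

8.6 kips (weld metal governs)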